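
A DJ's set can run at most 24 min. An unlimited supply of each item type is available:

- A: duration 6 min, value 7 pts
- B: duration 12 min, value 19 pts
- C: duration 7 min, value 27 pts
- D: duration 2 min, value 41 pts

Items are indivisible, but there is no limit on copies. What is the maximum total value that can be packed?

492 pts

Best value-per-unit is D at 41/2, and filling with it alone uses duration 12×2=24. No mix of the others beats 12×41 = 492.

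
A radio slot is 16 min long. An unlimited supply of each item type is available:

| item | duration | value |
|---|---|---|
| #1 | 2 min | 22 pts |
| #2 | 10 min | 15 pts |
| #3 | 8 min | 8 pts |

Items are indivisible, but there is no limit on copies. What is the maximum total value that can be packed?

176 pts

Best value-per-unit is #1 at 22/2, and filling with it alone uses duration 8×2=16. No mix of the others beats 8×22 = 176.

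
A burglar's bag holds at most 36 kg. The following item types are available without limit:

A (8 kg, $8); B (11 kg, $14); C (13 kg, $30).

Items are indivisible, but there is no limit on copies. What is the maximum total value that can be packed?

$68

Best value-per-unit is C at 30/13; filling with it alone gives 2×30 = 60.
Optimal mix: 1×A + 2×C → weight 34, value 68.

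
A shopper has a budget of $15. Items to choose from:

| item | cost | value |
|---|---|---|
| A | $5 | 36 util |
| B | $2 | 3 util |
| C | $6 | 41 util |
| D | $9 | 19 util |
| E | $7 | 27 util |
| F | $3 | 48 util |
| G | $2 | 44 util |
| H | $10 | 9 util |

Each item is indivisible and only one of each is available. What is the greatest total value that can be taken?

Check high-value combinations within $15:
- B+C+F+G: cost 2+6+3+2=13, value 3+41+48+44=136
- C+F+G: cost 6+3+2=11, value 41+48+44=133
- A+B+F+G: cost 5+2+3+2=12, value 36+3+48+44=131
Best: 136 util.

136 util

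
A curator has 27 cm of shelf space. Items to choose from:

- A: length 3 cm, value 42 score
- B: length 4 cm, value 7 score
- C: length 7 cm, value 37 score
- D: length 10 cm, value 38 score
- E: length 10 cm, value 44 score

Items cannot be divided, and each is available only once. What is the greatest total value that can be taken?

Check high-value combinations within 27 cm:
- A+B+D+E: length 3+4+10+10=27, value 42+7+38+44=131
- A+B+C+E: length 3+4+7+10=24, value 42+7+37+44=130
- A+D+E: length 3+10+10=23, value 42+38+44=124
- A+B+C+D: length 3+4+7+10=24, value 42+7+37+38=124
- A+C+E: length 3+7+10=20, value 42+37+44=123
Best: 131 score.

131 score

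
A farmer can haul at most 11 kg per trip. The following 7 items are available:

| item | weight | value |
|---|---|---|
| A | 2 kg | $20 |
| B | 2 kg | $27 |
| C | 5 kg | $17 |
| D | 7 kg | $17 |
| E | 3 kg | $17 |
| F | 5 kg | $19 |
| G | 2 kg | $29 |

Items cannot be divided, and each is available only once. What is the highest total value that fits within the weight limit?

$95

This is a 0/1 knapsack; check combinations near the capacity.
- A+B+F+G: weight 2+2+5+2=11, value 20+27+19+29=95
- A+B+E+G: weight 2+2+3+2=9, value 20+27+17+29=93
- A+B+C+G: weight 2+2+5+2=11, value 20+27+17+29=93
- A+B+G: weight 2+2+2=6, value 20+27+29=76
- B+F+G: weight 2+5+2=9, value 27+19+29=75
Best: $95.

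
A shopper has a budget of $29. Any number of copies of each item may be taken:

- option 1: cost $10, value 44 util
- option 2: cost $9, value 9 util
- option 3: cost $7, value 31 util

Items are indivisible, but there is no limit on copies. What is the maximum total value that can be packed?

Best value-per-unit is option 3 at 31/7, and filling with it alone uses cost 4×7=28. No mix of the others beats 4×31 = 124.

124 util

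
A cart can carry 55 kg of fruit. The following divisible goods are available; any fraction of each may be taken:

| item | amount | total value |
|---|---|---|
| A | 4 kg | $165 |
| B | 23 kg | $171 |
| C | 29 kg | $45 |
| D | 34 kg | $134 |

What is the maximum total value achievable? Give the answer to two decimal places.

Take in order of value per unit:
- A (165/4 per unit): all 4 → value 165, running total 165.00
- B (171/23 per unit): all 23 → value 171, running total 336.00
- D (134/34 per unit): 28 of 34 → value 28×134/34 = 110.3529, running total 446.35
Total 446.35.

446.35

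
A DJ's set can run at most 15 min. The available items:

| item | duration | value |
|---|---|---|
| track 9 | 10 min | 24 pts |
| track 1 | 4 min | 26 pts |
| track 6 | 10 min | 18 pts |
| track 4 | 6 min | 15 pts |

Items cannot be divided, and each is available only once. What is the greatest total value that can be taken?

50 pts

This is a 0/1 knapsack; check combinations near the capacity.
- track 9+track 1: duration 10+4=14, value 24+26=50
- track 1+track 6: duration 4+10=14, value 26+18=44
- track 1+track 4: duration 4+6=10, value 26+15=41
- track 1: duration 4, value 26
- track 9: duration 10, value 24
Best: 50 pts.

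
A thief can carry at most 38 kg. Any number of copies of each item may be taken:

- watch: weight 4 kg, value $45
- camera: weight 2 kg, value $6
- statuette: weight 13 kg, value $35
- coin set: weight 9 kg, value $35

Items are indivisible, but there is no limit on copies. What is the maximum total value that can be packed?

Best value-per-unit is watch at 45/4; filling with it alone gives 9×45 = 405.
Optimal mix: 9×watch + 1×camera → weight 38, value 411.

$411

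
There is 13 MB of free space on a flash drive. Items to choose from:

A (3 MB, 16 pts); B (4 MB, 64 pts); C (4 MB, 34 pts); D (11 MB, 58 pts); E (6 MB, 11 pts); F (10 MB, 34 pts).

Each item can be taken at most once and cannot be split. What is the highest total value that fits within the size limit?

114 pts

Check high-value combinations within 13 MB:
- A+B+C: size 3+4+4=11, value 16+64+34=114
- B+C: size 4+4=8, value 64+34=98
- A+B+E: size 3+4+6=13, value 16+64+11=91
Best: 114 pts.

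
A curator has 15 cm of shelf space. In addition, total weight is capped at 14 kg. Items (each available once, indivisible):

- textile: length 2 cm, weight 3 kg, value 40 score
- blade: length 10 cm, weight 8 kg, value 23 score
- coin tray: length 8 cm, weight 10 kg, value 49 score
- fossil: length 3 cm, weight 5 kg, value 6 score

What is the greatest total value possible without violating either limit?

89 score

Feasible sets respecting both limits:
- textile+coin tray: length 10, weight 13, value 89
- textile+blade: length 12, weight 11, value 63
- coin tray: length 8, weight 10, value 49
- textile+fossil: length 5, weight 8, value 46
Best: 89 score.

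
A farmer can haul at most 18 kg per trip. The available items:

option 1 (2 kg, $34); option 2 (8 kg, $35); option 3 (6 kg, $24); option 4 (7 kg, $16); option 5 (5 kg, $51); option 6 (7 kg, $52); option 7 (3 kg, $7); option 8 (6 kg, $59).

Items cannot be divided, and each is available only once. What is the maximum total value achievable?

Check high-value combinations within 18 kg:
- option 5+option 6+option 8: weight 5+7+6=18, value 51+52+59=162
- option 1+option 6+option 7+option 8: weight 2+7+3+6=18, value 34+52+7+59=152
- option 1+option 5+option 7+option 8: weight 2+5+3+6=16, value 34+51+7+59=151
- option 1+option 6+option 8: weight 2+7+6=15, value 34+52+59=145
- option 1+option 5+option 8: weight 2+5+6=13, value 34+51+59=144
Best: $162.

$162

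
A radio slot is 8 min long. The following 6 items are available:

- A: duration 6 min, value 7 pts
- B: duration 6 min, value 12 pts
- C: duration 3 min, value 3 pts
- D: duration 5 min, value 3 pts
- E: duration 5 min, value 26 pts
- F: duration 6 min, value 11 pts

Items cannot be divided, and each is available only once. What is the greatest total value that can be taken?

29 pts

Check high-value combinations within 8 min:
- C+E: duration 3+5=8, value 3+26=29
- E: duration 5, value 26
- B: duration 6, value 12
- F: duration 6, value 11
Best: 29 pts.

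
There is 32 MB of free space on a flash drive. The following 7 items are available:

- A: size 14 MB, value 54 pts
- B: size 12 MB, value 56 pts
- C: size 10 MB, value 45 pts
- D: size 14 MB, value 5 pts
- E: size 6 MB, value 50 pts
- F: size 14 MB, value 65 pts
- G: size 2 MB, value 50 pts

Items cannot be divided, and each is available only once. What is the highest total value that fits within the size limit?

210 pts

Check high-value combinations within 32 MB:
- C+E+F+G: size 10+6+14+2=32, value 45+50+65+50=210
- B+C+E+G: size 12+10+6+2=30, value 56+45+50+50=201
- A+C+E+G: size 14+10+6+2=32, value 54+45+50+50=199
Best: 210 pts.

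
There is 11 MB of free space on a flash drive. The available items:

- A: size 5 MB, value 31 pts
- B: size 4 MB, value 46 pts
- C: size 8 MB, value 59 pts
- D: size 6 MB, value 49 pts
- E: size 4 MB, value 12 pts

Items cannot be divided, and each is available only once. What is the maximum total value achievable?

95 pts

Check high-value combinations within 11 MB:
- B+D: size 4+6=10, value 46+49=95
- A+D: size 5+6=11, value 31+49=80
- A+B: size 5+4=9, value 31+46=77
- D+E: size 6+4=10, value 49+12=61
- C: size 8, value 59
Best: 95 pts.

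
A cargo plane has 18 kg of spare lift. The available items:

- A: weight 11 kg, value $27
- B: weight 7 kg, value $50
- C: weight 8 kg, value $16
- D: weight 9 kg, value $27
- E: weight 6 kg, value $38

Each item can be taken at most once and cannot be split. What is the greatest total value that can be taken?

$88

This is a 0/1 knapsack; check combinations near the capacity.
- B+E: weight 7+6=13, value 50+38=88
- B+D: weight 7+9=16, value 50+27=77
- A+B: weight 11+7=18, value 27+50=77
Best: $88.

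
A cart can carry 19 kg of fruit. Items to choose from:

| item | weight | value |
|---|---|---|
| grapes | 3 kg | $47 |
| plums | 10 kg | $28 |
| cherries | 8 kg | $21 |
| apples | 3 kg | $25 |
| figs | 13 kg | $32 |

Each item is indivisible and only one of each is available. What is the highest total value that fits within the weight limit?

Check high-value combinations within 19 kg:
- grapes+apples+figs: weight 3+3+13=19, value 47+25+32=104
- grapes+plums+apples: weight 3+10+3=16, value 47+28+25=100
- grapes+cherries+apples: weight 3+8+3=14, value 47+21+25=93
- grapes+figs: weight 3+13=16, value 47+32=79
Best: $104.

$104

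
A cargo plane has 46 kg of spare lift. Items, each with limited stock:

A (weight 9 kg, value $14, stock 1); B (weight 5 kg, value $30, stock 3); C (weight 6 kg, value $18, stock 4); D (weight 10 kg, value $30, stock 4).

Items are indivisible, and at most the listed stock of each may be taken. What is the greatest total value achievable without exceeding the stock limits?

$180

Best selections within weight 46 and stock limits:
- 3×B + 3×D: weight 45, value 180
- 3×B + 3×C + 1×D: weight 43, value 174
Best: $180.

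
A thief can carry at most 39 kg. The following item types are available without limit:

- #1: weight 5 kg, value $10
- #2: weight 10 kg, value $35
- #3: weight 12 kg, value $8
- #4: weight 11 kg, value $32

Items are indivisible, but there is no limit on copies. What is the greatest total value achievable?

$115

Best value-per-unit is #2 at 35/10; filling with it alone gives 3×35 = 105.
Optimal mix: 1×#1 + 3×#2 → weight 35, value 115.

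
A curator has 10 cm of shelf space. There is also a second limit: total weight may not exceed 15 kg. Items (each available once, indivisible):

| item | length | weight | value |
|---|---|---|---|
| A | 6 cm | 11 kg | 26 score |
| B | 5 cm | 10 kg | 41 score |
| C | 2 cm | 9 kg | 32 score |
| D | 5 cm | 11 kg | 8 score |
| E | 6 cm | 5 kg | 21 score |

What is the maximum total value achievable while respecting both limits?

Feasible sets respecting both limits:
- C+E: length 8, weight 14, value 53
- B: length 5, weight 10, value 41
- C: length 2, weight 9, value 32
Best: 53 score.

53 score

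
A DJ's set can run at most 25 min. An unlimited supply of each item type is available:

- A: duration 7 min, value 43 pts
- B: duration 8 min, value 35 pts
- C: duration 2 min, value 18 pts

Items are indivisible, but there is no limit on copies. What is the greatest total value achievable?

216 pts

Best value-per-unit is C at 18/2, and filling with it alone uses duration 12×2=24. No mix of the others beats 12×18 = 216.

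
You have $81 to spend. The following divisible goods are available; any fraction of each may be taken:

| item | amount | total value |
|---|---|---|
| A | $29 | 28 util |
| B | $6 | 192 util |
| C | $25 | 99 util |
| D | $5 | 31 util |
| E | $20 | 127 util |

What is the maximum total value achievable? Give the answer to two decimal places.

Take in order of value per unit:
- B (192/6 per unit): all 6 → value 192, running total 192.00
- E (127/20 per unit): all 20 → value 127, running total 319.00
- D (31/5 per unit): all 5 → value 31, running total 350.00
- C (99/25 per unit): all 25 → value 99, running total 449.00
- A (28/29 per unit): 25 of 29 → value 25×28/29 = 24.1379, running total 473.14
Total 473.14.

473.14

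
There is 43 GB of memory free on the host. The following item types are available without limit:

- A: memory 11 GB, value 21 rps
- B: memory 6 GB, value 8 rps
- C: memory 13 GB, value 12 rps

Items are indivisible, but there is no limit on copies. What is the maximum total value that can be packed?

Best value-per-unit is A at 21/11; filling with it alone gives 3×21 = 63.
Optimal mix: 3×A + 1×B → memory 39, value 71.

71 rps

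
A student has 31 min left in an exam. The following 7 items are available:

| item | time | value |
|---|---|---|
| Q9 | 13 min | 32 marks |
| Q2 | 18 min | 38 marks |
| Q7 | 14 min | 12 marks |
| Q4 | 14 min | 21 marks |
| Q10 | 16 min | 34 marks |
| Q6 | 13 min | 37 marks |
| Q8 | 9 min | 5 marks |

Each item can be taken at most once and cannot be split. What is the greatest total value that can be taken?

Check high-value combinations within 31 min:
- Q2+Q6: time 18+13=31, value 38+37=75
- Q10+Q6: time 16+13=29, value 34+37=71
- Q9+Q2: time 13+18=31, value 32+38=70
- Q9+Q6: time 13+13=26, value 32+37=69
- Q9+Q10: time 13+16=29, value 32+34=66
Best: 75 marks.

75 marks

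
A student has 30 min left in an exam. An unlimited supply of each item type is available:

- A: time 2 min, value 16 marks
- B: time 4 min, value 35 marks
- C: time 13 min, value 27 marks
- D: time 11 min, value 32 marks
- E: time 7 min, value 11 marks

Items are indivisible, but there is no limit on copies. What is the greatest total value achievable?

Best value-per-unit is B at 35/4; filling with it alone gives 7×35 = 245.
Optimal mix: 1×A + 7×B → time 30, value 261.

261 marks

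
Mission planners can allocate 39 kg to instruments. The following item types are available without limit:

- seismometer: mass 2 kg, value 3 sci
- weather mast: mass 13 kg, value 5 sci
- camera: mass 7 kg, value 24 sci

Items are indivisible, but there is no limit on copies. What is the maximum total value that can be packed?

126 sci

Best value-per-unit is camera at 24/7; filling with it alone gives 5×24 = 120.
Optimal mix: 2×seismometer + 5×camera → mass 39, value 126.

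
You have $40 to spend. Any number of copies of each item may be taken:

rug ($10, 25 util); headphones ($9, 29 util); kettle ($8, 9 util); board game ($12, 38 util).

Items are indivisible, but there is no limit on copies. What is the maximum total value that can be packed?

125 util

Best value-per-unit is headphones at 29/9; filling with it alone gives 4×29 = 116.
Optimal mix: 3×headphones + 1×board game → cost 39, value 125.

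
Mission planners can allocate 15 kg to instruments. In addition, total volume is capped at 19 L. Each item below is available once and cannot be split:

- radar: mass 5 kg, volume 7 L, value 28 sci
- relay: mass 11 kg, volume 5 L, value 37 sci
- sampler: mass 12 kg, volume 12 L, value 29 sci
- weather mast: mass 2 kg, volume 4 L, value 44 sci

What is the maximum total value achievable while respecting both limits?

Feasible sets respecting both limits:
- relay+weather mast: mass 13, volume 9, value 81
- sampler+weather mast: mass 14, volume 16, value 73
- radar+weather mast: mass 7, volume 11, value 72
Best: 81 sci.

81 sci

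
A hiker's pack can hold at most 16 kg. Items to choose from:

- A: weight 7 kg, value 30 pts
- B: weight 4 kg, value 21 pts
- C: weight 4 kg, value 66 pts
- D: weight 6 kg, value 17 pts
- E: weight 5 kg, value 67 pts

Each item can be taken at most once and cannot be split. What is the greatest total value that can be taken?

163 pts

Check high-value combinations within 16 kg:
- A+C+E: weight 7+4+5=16, value 30+66+67=163
- B+C+E: weight 4+4+5=13, value 21+66+67=154
- C+D+E: weight 4+6+5=15, value 66+17+67=150
- C+E: weight 4+5=9, value 66+67=133
- A+B+E: weight 7+4+5=16, value 30+21+67=118
Best: 163 pts.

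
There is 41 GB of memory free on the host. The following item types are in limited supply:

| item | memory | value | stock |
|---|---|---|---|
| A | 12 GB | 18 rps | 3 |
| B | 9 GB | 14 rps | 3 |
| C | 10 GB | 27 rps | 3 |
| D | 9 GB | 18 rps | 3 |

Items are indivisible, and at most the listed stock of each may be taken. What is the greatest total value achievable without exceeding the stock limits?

99 rps

Best selections within memory 41 and stock limits:
- 3×C + 1×D: memory 39, value 99
- 1×B + 3×C: memory 39, value 95
- 2×C + 2×D: memory 38, value 90
Best: 99 rps.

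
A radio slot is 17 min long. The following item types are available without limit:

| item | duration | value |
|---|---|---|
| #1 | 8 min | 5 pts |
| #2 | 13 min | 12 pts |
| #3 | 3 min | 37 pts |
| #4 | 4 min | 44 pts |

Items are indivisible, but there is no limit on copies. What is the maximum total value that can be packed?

Best value-per-unit is #3 at 37/3; filling with it alone gives 5×37 = 185.
Optimal mix: 3×#3 + 2×#4 → duration 17, value 199.

199 pts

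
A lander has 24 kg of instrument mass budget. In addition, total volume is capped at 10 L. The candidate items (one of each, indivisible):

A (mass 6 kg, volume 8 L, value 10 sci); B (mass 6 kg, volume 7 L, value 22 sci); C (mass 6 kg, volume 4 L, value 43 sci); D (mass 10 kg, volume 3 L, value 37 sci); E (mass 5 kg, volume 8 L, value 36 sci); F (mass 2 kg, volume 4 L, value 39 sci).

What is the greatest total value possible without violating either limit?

Feasible sets respecting both limits:
- C+F: mass 8, volume 8, value 82
- C+D: mass 16, volume 7, value 80
- D+F: mass 12, volume 7, value 76
- B+D: mass 16, volume 10, value 59
Best: 82 sci.

82 sci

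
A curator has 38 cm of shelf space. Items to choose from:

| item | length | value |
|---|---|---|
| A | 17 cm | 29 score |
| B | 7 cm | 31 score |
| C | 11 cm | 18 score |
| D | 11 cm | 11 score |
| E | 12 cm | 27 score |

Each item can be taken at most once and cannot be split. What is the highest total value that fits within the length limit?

87 score

Check high-value combinations within 38 cm:
- A+B+E: length 17+7+12=36, value 29+31+27=87
- A+B+C: length 17+7+11=35, value 29+31+18=78
- B+C+E: length 7+11+12=30, value 31+18+27=76
Best: 87 score.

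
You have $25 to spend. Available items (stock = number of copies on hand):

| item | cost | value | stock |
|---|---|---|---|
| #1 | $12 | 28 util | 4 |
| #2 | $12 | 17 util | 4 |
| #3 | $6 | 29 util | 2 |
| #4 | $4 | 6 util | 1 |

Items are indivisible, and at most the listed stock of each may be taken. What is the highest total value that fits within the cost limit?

86 util

Top feasible selections:
- 1×#1 + 2×#3: cost 24, value 86
- 1×#2 + 2×#3: cost 24, value 75
- 2×#3 + 1×#4: cost 16, value 64
- 1×#1 + 1×#3 + 1×#4: cost 22, value 63
Best: 86 util.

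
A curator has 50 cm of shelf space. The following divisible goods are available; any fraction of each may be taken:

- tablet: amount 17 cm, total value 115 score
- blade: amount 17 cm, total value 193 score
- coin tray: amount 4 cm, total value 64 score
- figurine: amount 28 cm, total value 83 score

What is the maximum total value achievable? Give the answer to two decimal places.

407.57

Take in order of value per unit:
- coin tray (64/4 per unit): all 4 → value 64, running total 64.00
- blade (193/17 per unit): all 17 → value 193, running total 257.00
- tablet (115/17 per unit): all 17 → value 115, running total 372.00
- figurine (83/28 per unit): 12 of 28 → value 12×83/28 = 35.5714, running total 407.57
Total 407.57.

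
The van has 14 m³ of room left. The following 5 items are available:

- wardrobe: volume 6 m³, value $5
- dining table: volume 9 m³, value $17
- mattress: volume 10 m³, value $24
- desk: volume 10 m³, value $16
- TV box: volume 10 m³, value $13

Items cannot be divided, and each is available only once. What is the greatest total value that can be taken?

This is a 0/1 knapsack; check combinations near the capacity.
- mattress: volume 10, value 24
- dining table: volume 9, value 17
- desk: volume 10, value 16
Best: $24.

$24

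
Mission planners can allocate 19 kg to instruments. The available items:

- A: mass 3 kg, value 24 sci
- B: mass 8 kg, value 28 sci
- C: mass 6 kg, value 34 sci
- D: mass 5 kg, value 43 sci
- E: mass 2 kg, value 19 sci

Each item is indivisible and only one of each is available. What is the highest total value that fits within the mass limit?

120 sci

This is a 0/1 knapsack; check combinations near the capacity.
- A+C+D+E: mass 3+6+5+2=16, value 24+34+43+19=120
- A+B+D+E: mass 3+8+5+2=18, value 24+28+43+19=114
- B+C+D: mass 8+6+5=19, value 28+34+43=105
- A+B+C+E: mass 3+8+6+2=19, value 24+28+34+19=105
Best: 120 sci.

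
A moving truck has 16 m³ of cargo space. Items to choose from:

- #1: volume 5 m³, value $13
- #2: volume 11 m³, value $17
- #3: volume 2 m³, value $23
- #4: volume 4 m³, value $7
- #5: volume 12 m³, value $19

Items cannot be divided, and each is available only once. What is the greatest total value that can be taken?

$43

Check high-value combinations within 16 m³:
- #1+#3+#4: volume 5+2+4=11, value 13+23+7=43
- #3+#5: volume 2+12=14, value 23+19=42
- #2+#3: volume 11+2=13, value 17+23=40
- #1+#3: volume 5+2=7, value 13+23=36
- #3+#4: volume 2+4=6, value 23+7=30
Best: $43.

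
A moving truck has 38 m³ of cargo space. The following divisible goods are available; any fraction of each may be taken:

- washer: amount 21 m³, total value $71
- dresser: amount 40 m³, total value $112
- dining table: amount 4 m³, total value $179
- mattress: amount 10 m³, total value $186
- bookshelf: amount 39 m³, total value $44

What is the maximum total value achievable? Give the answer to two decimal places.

Take in order of value per unit:
- dining table (179/4 per unit): all 4 → value 179, running total 179.00
- mattress (186/10 per unit): all 10 → value 186, running total 365.00
- washer (71/21 per unit): all 21 → value 71, running total 436.00
- dresser (112/40 per unit): 3 of 40 → value 3×112/40 = 8.4000, running total 444.40
Total 444.40.

444.40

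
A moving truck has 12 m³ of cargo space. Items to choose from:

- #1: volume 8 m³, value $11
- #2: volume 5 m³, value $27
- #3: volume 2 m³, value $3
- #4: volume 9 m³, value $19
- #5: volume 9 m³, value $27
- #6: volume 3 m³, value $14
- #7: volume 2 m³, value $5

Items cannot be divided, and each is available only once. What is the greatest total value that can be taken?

Check high-value combinations within 12 m³:
- #2+#3+#6+#7: volume 5+2+3+2=12, value 27+3+14+5=49
- #2+#6+#7: volume 5+3+2=10, value 27+14+5=46
- #2+#3+#6: volume 5+2+3=10, value 27+3+14=44
- #2+#6: volume 5+3=8, value 27+14=41
Best: $49.

$49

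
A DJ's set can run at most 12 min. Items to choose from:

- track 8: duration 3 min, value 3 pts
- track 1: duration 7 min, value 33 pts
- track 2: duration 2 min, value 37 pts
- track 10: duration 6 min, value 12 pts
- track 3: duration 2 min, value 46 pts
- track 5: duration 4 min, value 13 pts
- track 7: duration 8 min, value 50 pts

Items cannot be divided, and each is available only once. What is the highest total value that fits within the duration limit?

133 pts

This is a 0/1 knapsack; check combinations near the capacity.
- track 2+track 3+track 7: duration 2+2+8=12, value 37+46+50=133
- track 1+track 2+track 3: duration 7+2+2=11, value 33+37+46=116
- track 8+track 2+track 3+track 5: duration 3+2+2+4=11, value 3+37+46+13=99
- track 2+track 3+track 5: duration 2+2+4=8, value 37+46+13=96
- track 3+track 7: duration 2+8=10, value 46+50=96
Best: 133 pts.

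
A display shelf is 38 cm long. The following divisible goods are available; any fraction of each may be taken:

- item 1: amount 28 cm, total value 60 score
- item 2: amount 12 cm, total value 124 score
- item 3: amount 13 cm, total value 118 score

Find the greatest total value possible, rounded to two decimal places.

Take in order of value per unit:
- item 2 (124/12 per unit): all 12 → value 124, running total 124.00
- item 3 (118/13 per unit): all 13 → value 118, running total 242.00
- item 1 (60/28 per unit): 13 of 28 → value 13×60/28 = 27.8571, running total 269.86
Total 269.86.

269.86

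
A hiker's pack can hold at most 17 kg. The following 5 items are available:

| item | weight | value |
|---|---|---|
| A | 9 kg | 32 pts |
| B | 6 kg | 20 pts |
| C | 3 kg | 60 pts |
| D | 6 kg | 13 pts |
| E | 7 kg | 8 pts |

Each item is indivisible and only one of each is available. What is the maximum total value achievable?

93 pts

Check high-value combinations within 17 kg:
- B+C+D: weight 6+3+6=15, value 20+60+13=93
- A+C: weight 9+3=12, value 32+60=92
- B+C+E: weight 6+3+7=16, value 20+60+8=88
- C+D+E: weight 3+6+7=16, value 60+13+8=81
- B+C: weight 6+3=9, value 20+60=80
Best: 93 pts.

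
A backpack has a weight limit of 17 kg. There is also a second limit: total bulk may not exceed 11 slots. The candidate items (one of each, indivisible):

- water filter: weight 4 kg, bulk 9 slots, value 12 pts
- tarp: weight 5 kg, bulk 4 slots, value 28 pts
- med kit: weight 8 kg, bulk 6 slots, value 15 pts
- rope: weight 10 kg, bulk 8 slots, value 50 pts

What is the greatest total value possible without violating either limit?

50 pts

Feasible sets respecting both limits:
- rope: weight 10, bulk 8, value 50
- tarp+med kit: weight 13, bulk 10, value 43
- tarp: weight 5, bulk 4, value 28
Best: 50 pts.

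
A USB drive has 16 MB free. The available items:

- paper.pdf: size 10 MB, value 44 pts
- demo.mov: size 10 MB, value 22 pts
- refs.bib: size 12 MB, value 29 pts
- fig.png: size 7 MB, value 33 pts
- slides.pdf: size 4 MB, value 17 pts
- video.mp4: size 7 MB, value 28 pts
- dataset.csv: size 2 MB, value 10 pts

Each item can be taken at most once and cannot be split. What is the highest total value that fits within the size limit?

Check high-value combinations within 16 MB:
- paper.pdf+slides.pdf+dataset.csv: size 10+4+2=16, value 44+17+10=71
- fig.png+video.mp4+dataset.csv: size 7+7+2=16, value 33+28+10=71
- paper.pdf+slides.pdf: size 10+4=14, value 44+17=61
Best: 71 pts.

71 pts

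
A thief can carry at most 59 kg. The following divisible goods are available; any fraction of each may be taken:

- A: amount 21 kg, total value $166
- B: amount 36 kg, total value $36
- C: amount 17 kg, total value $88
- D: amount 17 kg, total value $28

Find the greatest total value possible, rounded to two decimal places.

286.00

Take in order of value per unit:
- A (166/21 per unit): all 21 → value 166, running total 166.00
- C (88/17 per unit): all 17 → value 88, running total 254.00
- D (28/17 per unit): all 17 → value 28, running total 282.00
- B (36/36 per unit): 4 of 36 → value 4×36/36 = 4.0000, running total 286.00
Total 286.00.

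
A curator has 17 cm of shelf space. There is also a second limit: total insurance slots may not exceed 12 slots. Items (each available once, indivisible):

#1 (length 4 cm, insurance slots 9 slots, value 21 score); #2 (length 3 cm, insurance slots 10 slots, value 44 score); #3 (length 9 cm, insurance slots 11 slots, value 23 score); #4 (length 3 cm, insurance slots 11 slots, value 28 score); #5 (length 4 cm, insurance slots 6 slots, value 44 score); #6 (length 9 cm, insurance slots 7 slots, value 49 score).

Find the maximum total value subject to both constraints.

Feasible sets respecting both limits:
- #6: length 9, insurance slots 7, value 49
- #2: length 3, insurance slots 10, value 44
- #5: length 4, insurance slots 6, value 44
- #4: length 3, insurance slots 11, value 28
Best: 49 score.

49 score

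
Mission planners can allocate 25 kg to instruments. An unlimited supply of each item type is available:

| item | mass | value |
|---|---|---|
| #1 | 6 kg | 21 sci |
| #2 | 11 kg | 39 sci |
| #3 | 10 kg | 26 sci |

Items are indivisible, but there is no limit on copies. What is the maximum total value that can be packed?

84 sci

Best value-per-unit is #2 at 39/11; filling with it alone gives 2×39 = 78.
Optimal mix: 4×#1 → mass 24, value 84.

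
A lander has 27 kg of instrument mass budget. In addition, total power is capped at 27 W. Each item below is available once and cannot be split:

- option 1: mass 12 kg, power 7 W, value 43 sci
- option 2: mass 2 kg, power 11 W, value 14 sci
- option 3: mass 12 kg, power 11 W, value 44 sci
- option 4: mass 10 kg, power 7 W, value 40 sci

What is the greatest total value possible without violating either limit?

97 sci

Feasible sets respecting both limits:
- option 1+option 2+option 4: mass 24, power 25, value 97
- option 1+option 3: mass 24, power 18, value 87
- option 3+option 4: mass 22, power 18, value 84
Best: 97 sci.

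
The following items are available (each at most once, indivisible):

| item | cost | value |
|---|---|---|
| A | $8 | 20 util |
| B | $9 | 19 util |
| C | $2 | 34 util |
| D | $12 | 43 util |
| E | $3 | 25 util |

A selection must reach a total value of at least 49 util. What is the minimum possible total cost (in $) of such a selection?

5

Subsets with value ≥ 49, sorted by total cost:
- C+E: cost 5, value 59
- A+C: cost 10, value 54
- B+C: cost 11, value 53
Minimum cost: 5 $.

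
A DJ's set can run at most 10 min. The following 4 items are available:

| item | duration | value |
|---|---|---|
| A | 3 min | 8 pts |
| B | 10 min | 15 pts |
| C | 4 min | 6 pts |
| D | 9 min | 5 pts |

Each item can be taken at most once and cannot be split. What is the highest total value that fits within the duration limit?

This is a 0/1 knapsack; check combinations near the capacity.
- B: duration 10, value 15
- A+C: duration 3+4=7, value 8+6=14
- A: duration 3, value 8
- C: duration 4, value 6
- D: duration 9, value 5
Best: 15 pts.

15 pts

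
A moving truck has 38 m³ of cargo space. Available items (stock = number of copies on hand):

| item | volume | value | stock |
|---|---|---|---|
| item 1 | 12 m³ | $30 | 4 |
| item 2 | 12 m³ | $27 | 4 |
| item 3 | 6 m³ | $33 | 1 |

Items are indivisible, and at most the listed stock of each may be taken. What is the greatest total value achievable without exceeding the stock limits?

$93

Best selections within volume 38 and stock limits:
- 2×item 1 + 1×item 3: volume 30, value 93
- 1×item 1 + 1×item 2 + 1×item 3: volume 30, value 90
- 3×item 1: volume 36, value 90
- 2×item 2 + 1×item 3: volume 30, value 87
Best: $93.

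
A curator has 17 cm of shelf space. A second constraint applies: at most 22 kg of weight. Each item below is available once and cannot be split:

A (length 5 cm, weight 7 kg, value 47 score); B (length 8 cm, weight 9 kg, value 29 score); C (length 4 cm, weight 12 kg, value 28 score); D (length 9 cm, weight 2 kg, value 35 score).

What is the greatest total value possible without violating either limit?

82 score

Feasible sets respecting both limits:
- A+D: length 14, weight 9, value 82
- A+B: length 13, weight 16, value 76
- A+C: length 9, weight 19, value 75
Best: 82 score.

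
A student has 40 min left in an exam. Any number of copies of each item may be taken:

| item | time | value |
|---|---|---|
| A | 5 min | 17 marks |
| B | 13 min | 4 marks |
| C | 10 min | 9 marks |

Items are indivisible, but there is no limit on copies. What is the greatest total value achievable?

Best value-per-unit is A at 17/5, and filling with it alone uses time 8×5=40. No mix of the others beats 8×17 = 136.

136 marks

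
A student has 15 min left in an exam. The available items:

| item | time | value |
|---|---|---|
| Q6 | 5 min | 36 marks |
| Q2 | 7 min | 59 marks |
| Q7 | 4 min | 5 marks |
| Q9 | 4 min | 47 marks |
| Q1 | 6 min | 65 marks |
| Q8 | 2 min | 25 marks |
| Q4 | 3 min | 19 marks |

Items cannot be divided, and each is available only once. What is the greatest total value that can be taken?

156 marks

Check high-value combinations within 15 min:
- Q9+Q1+Q8+Q4: time 4+6+2+3=15, value 47+65+25+19=156
- Q2+Q1+Q8: time 7+6+2=15, value 59+65+25=149
- Q6+Q9+Q1: time 5+4+6=15, value 36+47+65=148
- Q9+Q1+Q8: time 4+6+2=12, value 47+65+25=137
- Q2+Q9+Q8: time 7+4+2=13, value 59+47+25=131
Best: 156 marks.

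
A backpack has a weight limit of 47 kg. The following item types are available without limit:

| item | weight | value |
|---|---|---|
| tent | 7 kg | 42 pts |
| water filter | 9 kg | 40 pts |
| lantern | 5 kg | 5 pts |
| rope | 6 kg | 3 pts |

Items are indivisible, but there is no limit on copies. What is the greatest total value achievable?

257 pts

Best value-per-unit is tent at 42/7; filling with it alone gives 6×42 = 252.
Optimal mix: 6×tent + 1×lantern → weight 47, value 257.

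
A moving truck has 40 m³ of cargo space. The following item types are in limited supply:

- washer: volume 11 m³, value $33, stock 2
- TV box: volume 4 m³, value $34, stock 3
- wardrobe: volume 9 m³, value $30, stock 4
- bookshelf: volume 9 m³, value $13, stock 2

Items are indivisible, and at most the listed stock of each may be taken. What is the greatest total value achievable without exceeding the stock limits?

Best selections within volume 40 and stock limits:
- 3×TV box + 3×wardrobe: volume 39, value 192
- 3×TV box + 2×wardrobe + 1×bookshelf: volume 39, value 175
- 2×washer + 3×TV box: volume 34, value 168
Best: $192.

$192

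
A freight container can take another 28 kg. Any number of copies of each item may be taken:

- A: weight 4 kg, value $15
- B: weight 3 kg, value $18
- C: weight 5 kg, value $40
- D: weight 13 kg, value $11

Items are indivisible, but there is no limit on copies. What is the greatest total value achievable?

Best value-per-unit is C at 40/5; filling with it alone gives 5×40 = 200.
Optimal mix: 1×B + 5×C → weight 28, value 218.

$218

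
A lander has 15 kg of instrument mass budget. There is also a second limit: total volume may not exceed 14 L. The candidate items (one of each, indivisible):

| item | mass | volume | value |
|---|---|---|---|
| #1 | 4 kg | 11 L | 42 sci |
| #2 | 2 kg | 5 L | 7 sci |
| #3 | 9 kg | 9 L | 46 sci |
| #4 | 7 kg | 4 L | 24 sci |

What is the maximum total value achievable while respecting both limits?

53 sci

Feasible sets respecting both limits:
- #2+#3: mass 11, volume 14, value 53
- #3: mass 9, volume 9, value 46
- #1: mass 4, volume 11, value 42
- #2+#4: mass 9, volume 9, value 31
Best: 53 sci.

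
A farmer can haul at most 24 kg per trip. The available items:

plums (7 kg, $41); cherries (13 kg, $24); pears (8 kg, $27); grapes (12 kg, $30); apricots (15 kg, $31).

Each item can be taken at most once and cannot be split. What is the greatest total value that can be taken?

Check high-value combinations within 24 kg:
- plums+apricots: weight 7+15=22, value 41+31=72
- plums+grapes: weight 7+12=19, value 41+30=71
- plums+pears: weight 7+8=15, value 41+27=68
Best: $72.

$72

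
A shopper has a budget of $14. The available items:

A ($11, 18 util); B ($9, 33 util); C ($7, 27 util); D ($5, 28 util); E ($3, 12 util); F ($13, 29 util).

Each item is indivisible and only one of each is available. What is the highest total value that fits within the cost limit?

Check high-value combinations within $14:
- B+D: cost 9+5=14, value 33+28=61
- C+D: cost 7+5=12, value 27+28=55
- B+E: cost 9+3=12, value 33+12=45
- D+E: cost 5+3=8, value 28+12=40
- C+E: cost 7+3=10, value 27+12=39
Best: 61 util.

61 util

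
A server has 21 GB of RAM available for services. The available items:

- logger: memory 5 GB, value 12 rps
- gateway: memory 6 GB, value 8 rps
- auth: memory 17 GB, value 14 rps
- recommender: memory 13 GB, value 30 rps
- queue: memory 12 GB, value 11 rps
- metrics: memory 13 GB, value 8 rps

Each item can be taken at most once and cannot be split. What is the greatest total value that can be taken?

42 rps

Check high-value combinations within 21 GB:
- logger+recommender: memory 5+13=18, value 12+30=42
- gateway+recommender: memory 6+13=19, value 8+30=38
- recommender: memory 13, value 30
- logger+queue: memory 5+12=17, value 12+11=23
Best: 42 rps.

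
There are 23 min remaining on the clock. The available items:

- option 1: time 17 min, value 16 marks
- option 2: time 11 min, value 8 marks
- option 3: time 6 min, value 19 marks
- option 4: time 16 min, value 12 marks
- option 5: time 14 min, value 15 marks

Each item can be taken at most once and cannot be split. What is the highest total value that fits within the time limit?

This is a 0/1 knapsack; check combinations near the capacity.
- option 1+option 3: time 17+6=23, value 16+19=35
- option 3+option 5: time 6+14=20, value 19+15=34
- option 3+option 4: time 6+16=22, value 19+12=31
- option 2+option 3: time 11+6=17, value 8+19=27
- option 3: time 6, value 19
Best: 35 marks.

35 marks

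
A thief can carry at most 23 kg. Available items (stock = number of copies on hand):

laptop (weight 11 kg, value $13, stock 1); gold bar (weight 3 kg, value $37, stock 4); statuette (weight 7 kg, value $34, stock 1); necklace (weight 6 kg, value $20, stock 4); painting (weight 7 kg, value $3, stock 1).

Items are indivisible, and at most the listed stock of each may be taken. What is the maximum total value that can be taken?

Best selections within weight 23 and stock limits:
- 4×gold bar + 1×statuette: weight 19, value 182
- 4×gold bar + 1×necklace: weight 18, value 168
Best: $182.

$182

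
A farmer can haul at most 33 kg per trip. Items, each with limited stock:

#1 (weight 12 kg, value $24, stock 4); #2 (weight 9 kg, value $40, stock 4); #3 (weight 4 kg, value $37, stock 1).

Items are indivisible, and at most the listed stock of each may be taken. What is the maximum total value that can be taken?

Best selections within weight 33 and stock limits:
- 3×#2 + 1×#3: weight 31, value 157
- 3×#2: weight 27, value 120
Best: $157.

$157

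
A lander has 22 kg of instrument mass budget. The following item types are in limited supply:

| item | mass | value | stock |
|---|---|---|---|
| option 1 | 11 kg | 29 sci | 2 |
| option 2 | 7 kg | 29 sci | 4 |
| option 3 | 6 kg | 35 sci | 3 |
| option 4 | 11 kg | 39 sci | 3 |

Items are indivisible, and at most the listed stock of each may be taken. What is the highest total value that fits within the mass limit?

105 sci

Top feasible selections:
- 3×option 3: mass 18, value 105
- 1×option 2 + 2×option 3: mass 19, value 99
- 2×option 2 + 1×option 3: mass 20, value 93
- 3×option 2: mass 21, value 87
Best: 105 sci.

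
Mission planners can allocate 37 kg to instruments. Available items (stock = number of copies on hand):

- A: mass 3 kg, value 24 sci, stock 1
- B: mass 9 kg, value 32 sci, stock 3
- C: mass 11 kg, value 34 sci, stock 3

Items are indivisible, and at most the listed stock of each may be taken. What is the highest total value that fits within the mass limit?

126 sci

Top feasible selections:
- 1×A + 3×C: mass 36, value 126
- 1×A + 1×B + 2×C: mass 34, value 124
Best: 126 sci.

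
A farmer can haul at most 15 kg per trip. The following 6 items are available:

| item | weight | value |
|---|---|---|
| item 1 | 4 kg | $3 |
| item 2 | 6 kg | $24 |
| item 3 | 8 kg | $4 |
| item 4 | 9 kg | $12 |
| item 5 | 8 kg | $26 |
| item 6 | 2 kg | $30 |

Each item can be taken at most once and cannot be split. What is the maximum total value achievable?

Check high-value combinations within 15 kg:
- item 1+item 5+item 6: weight 4+8+2=14, value 3+26+30=59
- item 1+item 2+item 6: weight 4+6+2=12, value 3+24+30=57
- item 5+item 6: weight 8+2=10, value 26+30=56
- item 2+item 6: weight 6+2=8, value 24+30=54
Best: $59.

$59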